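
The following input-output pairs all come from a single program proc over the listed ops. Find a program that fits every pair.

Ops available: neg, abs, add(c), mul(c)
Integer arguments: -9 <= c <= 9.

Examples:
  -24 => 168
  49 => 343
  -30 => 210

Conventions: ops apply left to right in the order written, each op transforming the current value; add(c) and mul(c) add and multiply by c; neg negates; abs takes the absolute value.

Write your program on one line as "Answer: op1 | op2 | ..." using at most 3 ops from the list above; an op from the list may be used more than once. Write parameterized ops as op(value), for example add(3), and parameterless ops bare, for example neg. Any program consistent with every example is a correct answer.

abs | neg | mul(-7)

Check, running the answer program on each example:
  -24 -> 24 -> -24 -> 168
  49 -> 49 -> -49 -> 343
  -30 -> 30 -> -30 -> 210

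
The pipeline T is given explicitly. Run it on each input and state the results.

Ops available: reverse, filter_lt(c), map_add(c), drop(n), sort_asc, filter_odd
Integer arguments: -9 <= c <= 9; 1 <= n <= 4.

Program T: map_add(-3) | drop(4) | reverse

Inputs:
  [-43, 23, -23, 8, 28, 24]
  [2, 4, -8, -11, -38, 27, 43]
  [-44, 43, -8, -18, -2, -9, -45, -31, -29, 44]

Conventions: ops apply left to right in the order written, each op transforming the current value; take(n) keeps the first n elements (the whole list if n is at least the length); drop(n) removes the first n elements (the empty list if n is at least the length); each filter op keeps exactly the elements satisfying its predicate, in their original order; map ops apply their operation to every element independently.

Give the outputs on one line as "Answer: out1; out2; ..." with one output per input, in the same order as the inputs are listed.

Execution, op by op:
  [-43, 23, -23, 8, 28, 24] -> [-46, 20, -26, 5, 25, 21] -> [25, 21] -> [21, 25]
  [2, 4, -8, -11, -38, 27, 43] -> [-1, 1, -11, -14, -41, 24, 40] -> [-41, 24, 40] -> [40, 24, -41]
  [-44, 43, -8, -18, -2, -9, -45, -31, -29, 44] -> [-47, 40, -11, -21, -5, -12, -48, -34, -32, 41] -> [-5, -12, -48, -34, -32, 41] -> [41, -32, -34, -48, -12, -5]

[21, 25]; [40, 24, -41]; [41, -32, -34, -48, -12, -5]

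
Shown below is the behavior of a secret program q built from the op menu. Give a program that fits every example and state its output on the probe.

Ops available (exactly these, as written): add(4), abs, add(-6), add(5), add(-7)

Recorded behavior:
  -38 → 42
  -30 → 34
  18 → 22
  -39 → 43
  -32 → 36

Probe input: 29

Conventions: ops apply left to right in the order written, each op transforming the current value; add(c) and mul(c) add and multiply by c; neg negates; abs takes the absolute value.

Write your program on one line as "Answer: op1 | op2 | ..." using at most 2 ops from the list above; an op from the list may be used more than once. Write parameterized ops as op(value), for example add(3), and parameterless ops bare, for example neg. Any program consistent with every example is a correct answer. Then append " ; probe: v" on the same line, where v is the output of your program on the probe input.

abs | add(4) ; probe: 33

Check, running the answer program on each example:
  -38 -> 38 -> 42
  -30 -> 30 -> 34
  18 -> 18 -> 22
  -39 -> 39 -> 43
  -32 -> 32 -> 36
  probe: 29 -> 29 -> 33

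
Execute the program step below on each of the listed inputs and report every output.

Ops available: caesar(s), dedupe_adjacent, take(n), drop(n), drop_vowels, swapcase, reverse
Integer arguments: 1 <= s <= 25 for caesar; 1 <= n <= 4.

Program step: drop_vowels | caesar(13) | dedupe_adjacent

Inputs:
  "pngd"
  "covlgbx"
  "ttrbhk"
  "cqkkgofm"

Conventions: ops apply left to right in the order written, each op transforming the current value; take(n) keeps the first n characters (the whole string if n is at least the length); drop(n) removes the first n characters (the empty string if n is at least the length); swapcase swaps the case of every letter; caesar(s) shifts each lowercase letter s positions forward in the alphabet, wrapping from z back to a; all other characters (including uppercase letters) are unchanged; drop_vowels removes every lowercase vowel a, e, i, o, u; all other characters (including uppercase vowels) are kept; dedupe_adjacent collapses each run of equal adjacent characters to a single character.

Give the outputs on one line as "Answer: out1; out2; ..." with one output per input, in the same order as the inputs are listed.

"catq"; "piytok"; "geoux"; "pdxtsz"

Execution, op by op:
  "pngd" -> "pngd" -> "catq" -> "catq"
  "covlgbx" -> "cvlgbx" -> "piytok" -> "piytok"
  "ttrbhk" -> "ttrbhk" -> "ggeoux" -> "geoux"
  "cqkkgofm" -> "cqkkgfm" -> "pdxxtsz" -> "pdxtsz"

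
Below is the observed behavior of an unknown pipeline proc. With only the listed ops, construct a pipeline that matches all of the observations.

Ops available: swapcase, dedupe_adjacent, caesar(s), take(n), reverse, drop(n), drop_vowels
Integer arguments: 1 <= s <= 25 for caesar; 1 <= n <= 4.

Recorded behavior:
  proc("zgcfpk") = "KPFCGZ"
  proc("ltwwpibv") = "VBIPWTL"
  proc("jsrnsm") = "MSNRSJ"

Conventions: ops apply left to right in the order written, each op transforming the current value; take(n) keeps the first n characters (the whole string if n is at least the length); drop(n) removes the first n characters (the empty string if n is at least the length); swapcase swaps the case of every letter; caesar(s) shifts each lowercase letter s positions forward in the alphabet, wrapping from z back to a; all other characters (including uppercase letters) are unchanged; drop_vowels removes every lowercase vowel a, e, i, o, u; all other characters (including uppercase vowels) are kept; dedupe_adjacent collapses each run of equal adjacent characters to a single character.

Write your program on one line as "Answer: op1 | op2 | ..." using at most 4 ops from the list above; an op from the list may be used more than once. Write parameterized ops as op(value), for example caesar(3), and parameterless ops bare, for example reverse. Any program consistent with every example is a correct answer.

swapcase | dedupe_adjacent | reverse

Check, running the answer program on each example:
  "zgcfpk" -> "ZGCFPK" -> "ZGCFPK" -> "KPFCGZ"
  "ltwwpibv" -> "LTWWPIBV" -> "LTWPIBV" -> "VBIPWTL"
  "jsrnsm" -> "JSRNSM" -> "JSRNSM" -> "MSNRSJ"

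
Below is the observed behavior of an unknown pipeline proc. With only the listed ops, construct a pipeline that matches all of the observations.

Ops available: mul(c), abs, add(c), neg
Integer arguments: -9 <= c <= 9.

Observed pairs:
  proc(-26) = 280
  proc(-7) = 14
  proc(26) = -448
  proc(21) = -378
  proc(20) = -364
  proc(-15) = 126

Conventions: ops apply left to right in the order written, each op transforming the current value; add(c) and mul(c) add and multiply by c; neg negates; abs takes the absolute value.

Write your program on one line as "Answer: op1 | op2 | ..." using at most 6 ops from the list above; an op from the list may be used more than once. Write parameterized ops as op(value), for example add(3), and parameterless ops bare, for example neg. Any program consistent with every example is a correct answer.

add(6) | neg | mul(2) | mul(-7) | neg

Check, running the answer program on each example:
  -26 -> -20 -> 20 -> 40 -> -280 -> 280
  -7 -> -1 -> 1 -> 2 -> -14 -> 14
  26 -> 32 -> -32 -> -64 -> 448 -> -448
  21 -> 27 -> -27 -> -54 -> 378 -> -378
  20 -> 26 -> -26 -> -52 -> 364 -> -364
  -15 -> -9 -> 9 -> 18 -> -126 -> 126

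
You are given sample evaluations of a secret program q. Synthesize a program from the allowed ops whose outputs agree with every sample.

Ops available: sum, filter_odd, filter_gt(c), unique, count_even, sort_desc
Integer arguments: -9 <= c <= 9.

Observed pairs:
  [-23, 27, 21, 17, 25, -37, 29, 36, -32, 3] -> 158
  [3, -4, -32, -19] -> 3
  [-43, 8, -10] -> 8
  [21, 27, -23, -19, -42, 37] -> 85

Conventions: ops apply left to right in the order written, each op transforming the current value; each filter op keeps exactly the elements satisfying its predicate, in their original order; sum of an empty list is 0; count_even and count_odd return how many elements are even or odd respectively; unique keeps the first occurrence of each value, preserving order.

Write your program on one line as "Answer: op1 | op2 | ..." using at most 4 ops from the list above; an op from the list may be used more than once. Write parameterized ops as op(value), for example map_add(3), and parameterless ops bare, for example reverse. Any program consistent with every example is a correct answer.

sort_desc | filter_gt(-4) | sum

Check, running the answer program on each example:
  [-23, 27, 21, 17, 25, -37, 29, 36, -32, 3] -> [36, 29, 27, 25, 21, 17, 3, -23, -32, -37] -> [36, 29, 27, 25, 21, 17, 3] -> 158
  [3, -4, -32, -19] -> [3, -4, -19, -32] -> [3] -> 3
  [-43, 8, -10] -> [8, -10, -43] -> [8] -> 8
  [21, 27, -23, -19, -42, 37] -> [37, 27, 21, -19, -23, -42] -> [37, 27, 21] -> 85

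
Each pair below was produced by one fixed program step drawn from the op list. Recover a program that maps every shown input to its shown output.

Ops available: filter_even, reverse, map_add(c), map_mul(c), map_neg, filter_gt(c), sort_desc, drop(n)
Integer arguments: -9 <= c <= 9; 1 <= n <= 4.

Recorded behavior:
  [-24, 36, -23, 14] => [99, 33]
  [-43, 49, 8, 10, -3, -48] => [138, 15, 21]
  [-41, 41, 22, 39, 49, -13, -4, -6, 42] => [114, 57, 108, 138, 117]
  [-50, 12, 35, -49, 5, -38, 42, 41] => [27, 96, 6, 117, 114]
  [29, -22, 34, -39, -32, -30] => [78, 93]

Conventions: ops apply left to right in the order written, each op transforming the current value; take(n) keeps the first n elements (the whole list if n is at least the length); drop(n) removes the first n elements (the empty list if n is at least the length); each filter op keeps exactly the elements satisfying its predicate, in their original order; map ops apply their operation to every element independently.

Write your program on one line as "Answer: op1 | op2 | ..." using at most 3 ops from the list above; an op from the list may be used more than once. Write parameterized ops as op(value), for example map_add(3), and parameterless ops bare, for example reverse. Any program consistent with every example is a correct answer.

map_mul(3) | filter_gt(-1) | map_add(-9)

Check, running the answer program on each example:
  [-24, 36, -23, 14] -> [-72, 108, -69, 42] -> [108, 42] -> [99, 33]
  [-43, 49, 8, 10, -3, -48] -> [-129, 147, 24, 30, -9, -144] -> [147, 24, 30] -> [138, 15, 21]
  [-41, 41, 22, 39, 49, -13, -4, -6, 42] -> [-123, 123, 66, 117, 147, -39, -12, -18, 126] -> [123, 66, 117, 147, 126] -> [114, 57, 108, 138, 117]
  [-50, 12, 35, -49, 5, -38, 42, 41] -> [-150, 36, 105, -147, 15, -114, 126, 123] -> [36, 105, 15, 126, 123] -> [27, 96, 6, 117, 114]
  [29, -22, 34, -39, -32, -30] -> [87, -66, 102, -117, -96, -90] -> [87, 102] -> [78, 93]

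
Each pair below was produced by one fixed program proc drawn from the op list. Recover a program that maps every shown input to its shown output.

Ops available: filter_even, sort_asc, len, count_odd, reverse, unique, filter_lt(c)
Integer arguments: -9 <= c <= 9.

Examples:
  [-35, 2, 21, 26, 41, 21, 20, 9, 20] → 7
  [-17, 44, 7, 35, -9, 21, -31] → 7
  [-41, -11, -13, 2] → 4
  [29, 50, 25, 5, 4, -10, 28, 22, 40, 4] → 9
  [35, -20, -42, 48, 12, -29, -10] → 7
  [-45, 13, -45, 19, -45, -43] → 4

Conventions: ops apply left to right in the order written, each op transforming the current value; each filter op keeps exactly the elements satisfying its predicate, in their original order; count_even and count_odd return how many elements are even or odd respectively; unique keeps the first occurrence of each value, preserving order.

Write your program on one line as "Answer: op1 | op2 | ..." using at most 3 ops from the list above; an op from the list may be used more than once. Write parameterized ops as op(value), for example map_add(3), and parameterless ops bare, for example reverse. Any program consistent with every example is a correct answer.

unique | sort_asc | len

Check, running the answer program on each example:
  [-35, 2, 21, 26, 41, 21, 20, 9, 20] -> [-35, 2, 21, 26, 41, 20, 9] -> [-35, 2, 9, 20, 21, 26, 41] -> 7
  [-17, 44, 7, 35, -9, 21, -31] -> [-17, 44, 7, 35, -9, 21, -31] -> [-31, -17, -9, 7, 21, 35, 44] -> 7
  [-41, -11, -13, 2] -> [-41, -11, -13, 2] -> [-41, -13, -11, 2] -> 4
  [29, 50, 25, 5, 4, -10, 28, 22, 40, 4] -> [29, 50, 25, 5, 4, -10, 28, 22, 40] -> [-10, 4, 5, 22, 25, 28, 29, 40, 50] -> 9
  [35, -20, -42, 48, 12, -29, -10] -> [35, -20, -42, 48, 12, -29, -10] -> [-42, -29, -20, -10, 12, 35, 48] -> 7
  [-45, 13, -45, 19, -45, -43] -> [-45, 13, 19, -43] -> [-45, -43, 13, 19] -> 4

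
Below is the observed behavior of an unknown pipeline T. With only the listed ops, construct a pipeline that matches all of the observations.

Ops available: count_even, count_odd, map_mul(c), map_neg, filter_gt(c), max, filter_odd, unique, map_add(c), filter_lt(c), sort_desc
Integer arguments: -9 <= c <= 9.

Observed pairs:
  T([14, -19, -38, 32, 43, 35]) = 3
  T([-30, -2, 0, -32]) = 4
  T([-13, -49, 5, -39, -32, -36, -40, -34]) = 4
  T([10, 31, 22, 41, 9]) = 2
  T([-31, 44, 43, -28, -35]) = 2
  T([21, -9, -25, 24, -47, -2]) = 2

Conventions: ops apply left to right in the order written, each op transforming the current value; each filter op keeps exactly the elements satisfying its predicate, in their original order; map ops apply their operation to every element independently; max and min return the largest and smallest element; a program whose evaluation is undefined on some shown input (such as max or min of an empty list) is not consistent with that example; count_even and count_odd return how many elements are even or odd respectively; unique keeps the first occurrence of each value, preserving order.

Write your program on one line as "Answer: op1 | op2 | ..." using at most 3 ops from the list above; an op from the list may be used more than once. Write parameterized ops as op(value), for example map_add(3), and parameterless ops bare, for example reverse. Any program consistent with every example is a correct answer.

map_add(3) | count_odd

Check, running the answer program on each example:
  [14, -19, -38, 32, 43, 35] -> [17, -16, -35, 35, 46, 38] -> 3
  [-30, -2, 0, -32] -> [-27, 1, 3, -29] -> 4
  [-13, -49, 5, -39, -32, -36, -40, -34] -> [-10, -46, 8, -36, -29, -33, -37, -31] -> 4
  [10, 31, 22, 41, 9] -> [13, 34, 25, 44, 12] -> 2
  [-31, 44, 43, -28, -35] -> [-28, 47, 46, -25, -32] -> 2
  [21, -9, -25, 24, -47, -2] -> [24, -6, -22, 27, -44, 1] -> 2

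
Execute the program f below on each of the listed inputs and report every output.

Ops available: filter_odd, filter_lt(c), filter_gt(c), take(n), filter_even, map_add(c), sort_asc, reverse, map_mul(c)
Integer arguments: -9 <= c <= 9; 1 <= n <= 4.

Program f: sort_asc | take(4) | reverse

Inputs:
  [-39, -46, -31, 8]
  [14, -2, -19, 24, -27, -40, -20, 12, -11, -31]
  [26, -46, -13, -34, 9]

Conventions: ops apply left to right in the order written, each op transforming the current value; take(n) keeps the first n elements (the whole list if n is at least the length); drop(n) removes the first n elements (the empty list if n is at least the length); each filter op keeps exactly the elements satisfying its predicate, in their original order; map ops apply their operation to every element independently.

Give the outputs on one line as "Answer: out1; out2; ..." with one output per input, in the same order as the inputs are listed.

[8, -31, -39, -46]; [-20, -27, -31, -40]; [9, -13, -34, -46]

Execution, op by op:
  [-39, -46, -31, 8] -> [-46, -39, -31, 8] -> [-46, -39, -31, 8] -> [8, -31, -39, -46]
  [14, -2, -19, 24, -27, -40, -20, 12, -11, -31] -> [-40, -31, -27, -20, -19, -11, -2, 12, 14, 24] -> [-40, -31, -27, -20] -> [-20, -27, -31, -40]
  [26, -46, -13, -34, 9] -> [-46, -34, -13, 9, 26] -> [-46, -34, -13, 9] -> [9, -13, -34, -46]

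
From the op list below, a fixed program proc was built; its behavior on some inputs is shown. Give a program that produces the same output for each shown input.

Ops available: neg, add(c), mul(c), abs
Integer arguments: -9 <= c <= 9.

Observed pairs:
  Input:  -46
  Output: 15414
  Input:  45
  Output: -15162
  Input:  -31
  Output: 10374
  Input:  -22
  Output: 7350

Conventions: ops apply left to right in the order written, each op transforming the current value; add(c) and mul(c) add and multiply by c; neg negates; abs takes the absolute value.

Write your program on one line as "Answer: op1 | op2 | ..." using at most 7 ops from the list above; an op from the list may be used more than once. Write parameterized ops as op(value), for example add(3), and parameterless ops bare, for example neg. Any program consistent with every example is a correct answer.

mul(-6) | mul(8) | add(-8) | add(4) | add(-2) | mul(7)

Check, running the answer program on each example:
  -46 -> 276 -> 2208 -> 2200 -> 2204 -> 2202 -> 15414
  45 -> -270 -> -2160 -> -2168 -> -2164 -> -2166 -> -15162
  -31 -> 186 -> 1488 -> 1480 -> 1484 -> 1482 -> 10374
  -22 -> 132 -> 1056 -> 1048 -> 1052 -> 1050 -> 7350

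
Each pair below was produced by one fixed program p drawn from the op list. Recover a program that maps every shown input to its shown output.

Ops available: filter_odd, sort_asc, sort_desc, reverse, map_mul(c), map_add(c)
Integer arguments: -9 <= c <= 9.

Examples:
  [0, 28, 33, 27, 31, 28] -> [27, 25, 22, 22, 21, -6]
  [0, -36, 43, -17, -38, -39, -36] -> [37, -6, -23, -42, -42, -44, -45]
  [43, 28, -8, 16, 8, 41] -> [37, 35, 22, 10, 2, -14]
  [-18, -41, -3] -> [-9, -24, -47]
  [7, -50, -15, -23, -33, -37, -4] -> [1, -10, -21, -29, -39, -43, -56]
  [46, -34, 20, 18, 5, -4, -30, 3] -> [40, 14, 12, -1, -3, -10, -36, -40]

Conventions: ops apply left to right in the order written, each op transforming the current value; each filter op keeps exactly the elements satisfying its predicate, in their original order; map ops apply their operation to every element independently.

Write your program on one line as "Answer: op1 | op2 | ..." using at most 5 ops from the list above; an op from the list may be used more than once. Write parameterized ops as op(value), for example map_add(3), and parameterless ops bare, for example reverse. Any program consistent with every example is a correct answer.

reverse | sort_desc | map_add(-2) | map_add(-3) | map_add(-1)

Check, running the answer program on each example:
  [0, 28, 33, 27, 31, 28] -> [28, 31, 27, 33, 28, 0] -> [33, 31, 28, 28, 27, 0] -> [31, 29, 26, 26, 25, -2] -> [28, 26, 23, 23, 22, -5] -> [27, 25, 22, 22, 21, -6]
  [0, -36, 43, -17, -38, -39, -36] -> [-36, -39, -38, -17, 43, -36, 0] -> [43, 0, -17, -36, -36, -38, -39] -> [41, -2, -19, -38, -38, -40, -41] -> [38, -5, -22, -41, -41, -43, -44] -> [37, -6, -23, -42, -42, -44, -45]
  [43, 28, -8, 16, 8, 41] -> [41, 8, 16, -8, 28, 43] -> [43, 41, 28, 16, 8, -8] -> [41, 39, 26, 14, 6, -10] -> [38, 36, 23, 11, 3, -13] -> [37, 35, 22, 10, 2, -14]
  [-18, -41, -3] -> [-3, -41, -18] -> [-3, -18, -41] -> [-5, -20, -43] -> [-8, -23, -46] -> [-9, -24, -47]
  [7, -50, -15, -23, -33, -37, -4] -> [-4, -37, -33, -23, -15, -50, 7] -> [7, -4, -15, -23, -33, -37, -50] -> [5, -6, -17, -25, -35, -39, -52] -> [2, -9, -20, -28, -38, -42, -55] -> [1, -10, -21, -29, -39, -43, -56]
  [46, -34, 20, 18, 5, -4, -30, 3] -> [3, -30, -4, 5, 18, 20, -34, 46] -> [46, 20, 18, 5, 3, -4, -30, -34] -> [44, 18, 16, 3, 1, -6, -32, -36] -> [41, 15, 13, 0, -2, -9, -35, -39] -> [40, 14, 12, -1, -3, -10, -36, -40]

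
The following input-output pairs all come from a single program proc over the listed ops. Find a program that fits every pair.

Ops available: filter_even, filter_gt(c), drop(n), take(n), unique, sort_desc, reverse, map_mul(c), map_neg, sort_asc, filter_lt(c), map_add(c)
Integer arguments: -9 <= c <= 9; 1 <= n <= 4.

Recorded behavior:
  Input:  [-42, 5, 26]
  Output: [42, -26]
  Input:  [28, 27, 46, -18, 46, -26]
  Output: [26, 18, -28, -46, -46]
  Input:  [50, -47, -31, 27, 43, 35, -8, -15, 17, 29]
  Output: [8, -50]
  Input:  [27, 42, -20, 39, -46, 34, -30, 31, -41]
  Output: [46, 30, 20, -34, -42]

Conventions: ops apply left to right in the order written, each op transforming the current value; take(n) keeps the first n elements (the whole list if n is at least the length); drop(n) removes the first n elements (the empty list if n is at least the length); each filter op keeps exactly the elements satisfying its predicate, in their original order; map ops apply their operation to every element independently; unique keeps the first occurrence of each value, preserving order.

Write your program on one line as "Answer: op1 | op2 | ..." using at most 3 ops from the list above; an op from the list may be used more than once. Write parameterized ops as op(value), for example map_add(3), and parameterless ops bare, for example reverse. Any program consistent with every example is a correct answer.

sort_asc | filter_even | map_neg

Check, running the answer program on each example:
  [-42, 5, 26] -> [-42, 5, 26] -> [-42, 26] -> [42, -26]
  [28, 27, 46, -18, 46, -26] -> [-26, -18, 27, 28, 46, 46] -> [-26, -18, 28, 46, 46] -> [26, 18, -28, -46, -46]
  [50, -47, -31, 27, 43, 35, -8, -15, 17, 29] -> [-47, -31, -15, -8, 17, 27, 29, 35, 43, 50] -> [-8, 50] -> [8, -50]
  [27, 42, -20, 39, -46, 34, -30, 31, -41] -> [-46, -41, -30, -20, 27, 31, 34, 39, 42] -> [-46, -30, -20, 34, 42] -> [46, 30, 20, -34, -42]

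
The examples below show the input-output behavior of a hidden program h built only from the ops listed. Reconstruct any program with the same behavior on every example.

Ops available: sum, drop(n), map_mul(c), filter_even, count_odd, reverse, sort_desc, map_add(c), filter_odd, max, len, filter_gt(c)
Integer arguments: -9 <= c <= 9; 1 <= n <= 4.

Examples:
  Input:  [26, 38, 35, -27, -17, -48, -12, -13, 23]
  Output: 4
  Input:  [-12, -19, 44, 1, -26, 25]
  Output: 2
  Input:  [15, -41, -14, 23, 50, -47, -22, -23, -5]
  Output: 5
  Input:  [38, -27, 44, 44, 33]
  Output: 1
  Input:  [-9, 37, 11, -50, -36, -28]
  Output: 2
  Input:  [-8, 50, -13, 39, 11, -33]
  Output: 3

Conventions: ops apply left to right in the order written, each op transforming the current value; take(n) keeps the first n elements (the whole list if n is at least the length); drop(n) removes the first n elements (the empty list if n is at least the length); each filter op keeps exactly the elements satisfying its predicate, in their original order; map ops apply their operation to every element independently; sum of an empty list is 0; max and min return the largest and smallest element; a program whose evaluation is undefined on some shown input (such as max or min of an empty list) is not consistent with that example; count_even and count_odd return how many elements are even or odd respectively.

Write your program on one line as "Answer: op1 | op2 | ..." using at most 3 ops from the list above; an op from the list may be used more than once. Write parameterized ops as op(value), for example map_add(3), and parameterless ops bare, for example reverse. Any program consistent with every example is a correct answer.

filter_odd | drop(1) | len

Check, running the answer program on each example:
  [26, 38, 35, -27, -17, -48, -12, -13, 23] -> [35, -27, -17, -13, 23] -> [-27, -17, -13, 23] -> 4
  [-12, -19, 44, 1, -26, 25] -> [-19, 1, 25] -> [1, 25] -> 2
  [15, -41, -14, 23, 50, -47, -22, -23, -5] -> [15, -41, 23, -47, -23, -5] -> [-41, 23, -47, -23, -5] -> 5
  [38, -27, 44, 44, 33] -> [-27, 33] -> [33] -> 1
  [-9, 37, 11, -50, -36, -28] -> [-9, 37, 11] -> [37, 11] -> 2
  [-8, 50, -13, 39, 11, -33] -> [-13, 39, 11, -33] -> [39, 11, -33] -> 3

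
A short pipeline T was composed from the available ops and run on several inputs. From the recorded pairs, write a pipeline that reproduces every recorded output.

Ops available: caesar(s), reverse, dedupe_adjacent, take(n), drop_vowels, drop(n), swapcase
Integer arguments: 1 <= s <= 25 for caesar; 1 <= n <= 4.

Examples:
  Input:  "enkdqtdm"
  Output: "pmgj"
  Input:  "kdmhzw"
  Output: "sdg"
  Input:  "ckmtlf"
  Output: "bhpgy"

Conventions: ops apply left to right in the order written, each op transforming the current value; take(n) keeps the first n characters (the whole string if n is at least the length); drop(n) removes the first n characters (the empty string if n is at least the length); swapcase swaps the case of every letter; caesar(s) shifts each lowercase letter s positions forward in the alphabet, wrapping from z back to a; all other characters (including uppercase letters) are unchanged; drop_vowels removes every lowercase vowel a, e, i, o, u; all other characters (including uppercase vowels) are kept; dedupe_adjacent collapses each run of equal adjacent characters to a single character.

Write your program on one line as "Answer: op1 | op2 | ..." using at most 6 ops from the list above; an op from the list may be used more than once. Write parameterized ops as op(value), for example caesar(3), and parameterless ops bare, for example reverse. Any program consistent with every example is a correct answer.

caesar(5) | drop_vowels | reverse | caesar(17) | drop_vowels

Check, running the answer program on each example:
  "enkdqtdm" -> "jspivyir" -> "jspvyr" -> "ryvpsj" -> "ipmgja" -> "pmgj"
  "kdmhzw" -> "pirmeb" -> "prmb" -> "bmrp" -> "sdig" -> "sdg"
  "ckmtlf" -> "hpryqk" -> "hpryqk" -> "kqyrph" -> "bhpigy" -> "bhpgy"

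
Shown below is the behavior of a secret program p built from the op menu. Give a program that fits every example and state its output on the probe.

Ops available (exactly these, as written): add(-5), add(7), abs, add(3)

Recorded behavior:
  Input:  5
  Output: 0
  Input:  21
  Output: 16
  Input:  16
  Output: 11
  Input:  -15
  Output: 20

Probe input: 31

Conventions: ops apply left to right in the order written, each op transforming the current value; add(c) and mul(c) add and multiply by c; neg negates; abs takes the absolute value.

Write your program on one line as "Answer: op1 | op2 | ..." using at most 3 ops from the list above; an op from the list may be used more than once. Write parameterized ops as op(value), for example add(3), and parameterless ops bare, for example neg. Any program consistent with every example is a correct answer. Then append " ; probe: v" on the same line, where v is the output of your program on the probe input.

add(-5) | abs ; probe: 26

Check, running the answer program on each example:
  5 -> 0 -> 0
  21 -> 16 -> 16
  16 -> 11 -> 11
  -15 -> -20 -> 20
  probe: 31 -> 26 -> 26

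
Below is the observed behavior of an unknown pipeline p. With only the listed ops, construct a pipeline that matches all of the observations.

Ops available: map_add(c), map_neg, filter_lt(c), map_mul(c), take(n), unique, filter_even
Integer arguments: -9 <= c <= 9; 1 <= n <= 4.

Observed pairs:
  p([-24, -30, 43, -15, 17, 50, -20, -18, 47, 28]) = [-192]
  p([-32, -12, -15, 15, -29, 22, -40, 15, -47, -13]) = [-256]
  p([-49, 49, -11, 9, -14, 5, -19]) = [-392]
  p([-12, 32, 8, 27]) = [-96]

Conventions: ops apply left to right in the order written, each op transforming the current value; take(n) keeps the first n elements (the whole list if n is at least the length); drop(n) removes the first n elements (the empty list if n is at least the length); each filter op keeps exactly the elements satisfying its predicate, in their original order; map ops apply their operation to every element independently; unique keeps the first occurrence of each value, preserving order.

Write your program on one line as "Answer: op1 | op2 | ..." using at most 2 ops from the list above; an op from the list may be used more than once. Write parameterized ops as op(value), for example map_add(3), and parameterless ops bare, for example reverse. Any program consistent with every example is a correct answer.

map_mul(8) | take(1)

Check, running the answer program on each example:
  [-24, -30, 43, -15, 17, 50, -20, -18, 47, 28] -> [-192, -240, 344, -120, 136, 400, -160, -144, 376, 224] -> [-192]
  [-32, -12, -15, 15, -29, 22, -40, 15, -47, -13] -> [-256, -96, -120, 120, -232, 176, -320, 120, -376, -104] -> [-256]
  [-49, 49, -11, 9, -14, 5, -19] -> [-392, 392, -88, 72, -112, 40, -152] -> [-392]
  [-12, 32, 8, 27] -> [-96, 256, 64, 216] -> [-96]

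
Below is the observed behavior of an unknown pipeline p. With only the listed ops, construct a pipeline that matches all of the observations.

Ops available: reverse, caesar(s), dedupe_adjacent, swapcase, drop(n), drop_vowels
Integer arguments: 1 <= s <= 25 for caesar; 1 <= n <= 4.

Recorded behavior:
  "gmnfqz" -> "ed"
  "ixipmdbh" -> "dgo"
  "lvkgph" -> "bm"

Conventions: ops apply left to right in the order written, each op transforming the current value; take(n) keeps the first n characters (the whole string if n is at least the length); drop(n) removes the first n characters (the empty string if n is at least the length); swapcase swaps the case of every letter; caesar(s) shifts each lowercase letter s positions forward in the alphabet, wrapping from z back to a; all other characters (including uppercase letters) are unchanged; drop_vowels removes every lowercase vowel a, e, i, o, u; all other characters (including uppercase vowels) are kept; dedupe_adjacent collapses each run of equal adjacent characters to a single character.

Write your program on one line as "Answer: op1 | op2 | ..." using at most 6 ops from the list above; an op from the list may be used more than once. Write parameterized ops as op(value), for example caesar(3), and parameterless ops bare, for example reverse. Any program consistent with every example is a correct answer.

drop(1) | drop_vowels | caesar(17) | reverse | drop(3)

Check, running the answer program on each example:
  "gmnfqz" -> "mnfqz" -> "mnfqz" -> "dewhq" -> "qhwed" -> "ed"
  "ixipmdbh" -> "xipmdbh" -> "xpmdbh" -> "ogdusy" -> "ysudgo" -> "dgo"
  "lvkgph" -> "vkgph" -> "vkgph" -> "mbxgy" -> "ygxbm" -> "bm"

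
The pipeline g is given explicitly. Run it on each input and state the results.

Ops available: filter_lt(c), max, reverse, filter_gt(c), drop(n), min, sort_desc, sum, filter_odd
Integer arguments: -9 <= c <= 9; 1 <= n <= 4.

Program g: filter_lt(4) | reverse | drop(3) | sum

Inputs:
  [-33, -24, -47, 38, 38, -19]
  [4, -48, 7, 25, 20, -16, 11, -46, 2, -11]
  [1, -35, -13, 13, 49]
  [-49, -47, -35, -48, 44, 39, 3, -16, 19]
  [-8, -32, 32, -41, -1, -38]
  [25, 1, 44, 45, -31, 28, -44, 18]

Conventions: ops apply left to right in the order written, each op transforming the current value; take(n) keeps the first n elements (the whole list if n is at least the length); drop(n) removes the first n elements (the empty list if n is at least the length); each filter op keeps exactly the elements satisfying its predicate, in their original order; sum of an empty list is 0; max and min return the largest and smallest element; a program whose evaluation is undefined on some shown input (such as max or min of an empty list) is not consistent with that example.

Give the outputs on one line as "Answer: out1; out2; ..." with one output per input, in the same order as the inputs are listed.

Execution, op by op:
  [-33, -24, -47, 38, 38, -19] -> [-33, -24, -47, -19] -> [-19, -47, -24, -33] -> [-33] -> -33
  [4, -48, 7, 25, 20, -16, 11, -46, 2, -11] -> [-48, -16, -46, 2, -11] -> [-11, 2, -46, -16, -48] -> [-16, -48] -> -64
  [1, -35, -13, 13, 49] -> [1, -35, -13] -> [-13, -35, 1] -> [] -> 0
  [-49, -47, -35, -48, 44, 39, 3, -16, 19] -> [-49, -47, -35, -48, 3, -16] -> [-16, 3, -48, -35, -47, -49] -> [-35, -47, -49] -> -131
  [-8, -32, 32, -41, -1, -38] -> [-8, -32, -41, -1, -38] -> [-38, -1, -41, -32, -8] -> [-32, -8] -> -40
  [25, 1, 44, 45, -31, 28, -44, 18] -> [1, -31, -44] -> [-44, -31, 1] -> [] -> 0

-33; -64; 0; -131; -40; 0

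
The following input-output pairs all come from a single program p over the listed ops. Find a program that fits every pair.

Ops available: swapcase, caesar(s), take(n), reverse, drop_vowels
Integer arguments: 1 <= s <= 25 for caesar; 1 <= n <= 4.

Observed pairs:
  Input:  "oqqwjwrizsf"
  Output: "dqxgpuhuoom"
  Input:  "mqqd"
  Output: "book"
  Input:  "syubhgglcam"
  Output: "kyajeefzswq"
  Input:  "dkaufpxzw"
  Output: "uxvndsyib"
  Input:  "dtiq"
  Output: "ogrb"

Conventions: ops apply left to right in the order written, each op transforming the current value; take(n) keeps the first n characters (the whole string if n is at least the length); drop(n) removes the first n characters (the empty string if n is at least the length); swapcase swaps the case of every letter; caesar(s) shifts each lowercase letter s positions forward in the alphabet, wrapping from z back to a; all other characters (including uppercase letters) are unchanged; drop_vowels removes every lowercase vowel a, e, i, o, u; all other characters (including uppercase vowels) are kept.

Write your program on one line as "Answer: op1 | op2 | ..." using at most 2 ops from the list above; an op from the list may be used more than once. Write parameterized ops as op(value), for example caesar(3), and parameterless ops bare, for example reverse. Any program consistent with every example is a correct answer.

caesar(24) | reverse

Check, running the answer program on each example:
  "oqqwjwrizsf" -> "moouhupgxqd" -> "dqxgpuhuoom"
  "mqqd" -> "koob" -> "book"
  "syubhgglcam" -> "qwszfeejayk" -> "kyajeefzswq"
  "dkaufpxzw" -> "biysdnvxu" -> "uxvndsyib"
  "dtiq" -> "brgo" -> "ogrb"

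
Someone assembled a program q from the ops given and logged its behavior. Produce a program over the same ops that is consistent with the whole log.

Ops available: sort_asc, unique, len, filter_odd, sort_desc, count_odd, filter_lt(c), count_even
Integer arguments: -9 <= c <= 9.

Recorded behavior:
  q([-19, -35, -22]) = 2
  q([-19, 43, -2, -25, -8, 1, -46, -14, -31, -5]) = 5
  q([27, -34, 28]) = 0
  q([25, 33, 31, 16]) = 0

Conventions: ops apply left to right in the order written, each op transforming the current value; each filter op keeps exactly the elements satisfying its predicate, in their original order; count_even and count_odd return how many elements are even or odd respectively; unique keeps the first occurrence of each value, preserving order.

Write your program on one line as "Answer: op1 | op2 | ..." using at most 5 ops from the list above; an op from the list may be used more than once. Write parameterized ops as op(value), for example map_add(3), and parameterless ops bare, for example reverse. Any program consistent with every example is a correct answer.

filter_lt(6) | sort_desc | sort_asc | filter_odd | len

Check, running the answer program on each example:
  [-19, -35, -22] -> [-19, -35, -22] -> [-19, -22, -35] -> [-35, -22, -19] -> [-35, -19] -> 2
  [-19, 43, -2, -25, -8, 1, -46, -14, -31, -5] -> [-19, -2, -25, -8, 1, -46, -14, -31, -5] -> [1, -2, -5, -8, -14, -19, -25, -31, -46] -> [-46, -31, -25, -19, -14, -8, -5, -2, 1] -> [-31, -25, -19, -5, 1] -> 5
  [27, -34, 28] -> [-34] -> [-34] -> [-34] -> [] -> 0
  [25, 33, 31, 16] -> [] -> [] -> [] -> [] -> 0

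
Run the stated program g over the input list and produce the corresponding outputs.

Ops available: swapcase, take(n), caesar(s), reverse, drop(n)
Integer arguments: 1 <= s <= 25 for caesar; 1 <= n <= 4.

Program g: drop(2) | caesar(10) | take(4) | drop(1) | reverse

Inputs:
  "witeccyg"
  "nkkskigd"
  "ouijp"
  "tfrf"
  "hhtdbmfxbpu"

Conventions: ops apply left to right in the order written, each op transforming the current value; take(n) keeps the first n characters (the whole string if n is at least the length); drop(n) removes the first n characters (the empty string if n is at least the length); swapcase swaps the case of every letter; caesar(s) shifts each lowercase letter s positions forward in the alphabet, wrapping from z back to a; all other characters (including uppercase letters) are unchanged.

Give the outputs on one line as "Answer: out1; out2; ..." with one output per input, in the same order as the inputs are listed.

Execution, op by op:
  "witeccyg" -> "teccyg" -> "dommiq" -> "domm" -> "omm" -> "mmo"
  "nkkskigd" -> "kskigd" -> "ucusqn" -> "ucus" -> "cus" -> "suc"
  "ouijp" -> "ijp" -> "stz" -> "stz" -> "tz" -> "zt"
  "tfrf" -> "rf" -> "bp" -> "bp" -> "p" -> "p"
  "hhtdbmfxbpu" -> "tdbmfxbpu" -> "dnlwphlze" -> "dnlw" -> "nlw" -> "wln"

"mmo"; "suc"; "zt"; "p"; "wln"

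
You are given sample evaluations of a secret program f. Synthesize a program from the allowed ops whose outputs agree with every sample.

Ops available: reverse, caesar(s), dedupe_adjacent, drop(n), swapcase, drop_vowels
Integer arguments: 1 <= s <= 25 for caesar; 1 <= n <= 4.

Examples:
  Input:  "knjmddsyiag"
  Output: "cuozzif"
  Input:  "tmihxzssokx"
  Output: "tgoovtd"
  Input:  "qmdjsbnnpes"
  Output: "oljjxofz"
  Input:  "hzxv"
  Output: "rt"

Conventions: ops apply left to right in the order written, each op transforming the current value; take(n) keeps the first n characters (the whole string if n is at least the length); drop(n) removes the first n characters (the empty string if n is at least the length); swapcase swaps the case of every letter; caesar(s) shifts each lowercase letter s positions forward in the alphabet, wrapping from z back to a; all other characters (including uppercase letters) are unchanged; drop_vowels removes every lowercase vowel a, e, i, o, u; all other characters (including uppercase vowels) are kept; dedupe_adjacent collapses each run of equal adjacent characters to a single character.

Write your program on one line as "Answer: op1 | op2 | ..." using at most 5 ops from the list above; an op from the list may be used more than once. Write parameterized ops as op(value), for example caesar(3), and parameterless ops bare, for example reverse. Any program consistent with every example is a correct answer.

drop_vowels | drop(2) | caesar(22) | reverse

Check, running the answer program on each example:
  "knjmddsyiag" -> "knjmddsyg" -> "jmddsyg" -> "fizzouc" -> "cuozzif"
  "tmihxzssokx" -> "tmhxzsskx" -> "hxzsskx" -> "dtvoogt" -> "tgoovtd"
  "qmdjsbnnpes" -> "qmdjsbnnps" -> "djsbnnps" -> "zfoxjjlo" -> "oljjxofz"
  "hzxv" -> "hzxv" -> "xv" -> "tr" -> "rt"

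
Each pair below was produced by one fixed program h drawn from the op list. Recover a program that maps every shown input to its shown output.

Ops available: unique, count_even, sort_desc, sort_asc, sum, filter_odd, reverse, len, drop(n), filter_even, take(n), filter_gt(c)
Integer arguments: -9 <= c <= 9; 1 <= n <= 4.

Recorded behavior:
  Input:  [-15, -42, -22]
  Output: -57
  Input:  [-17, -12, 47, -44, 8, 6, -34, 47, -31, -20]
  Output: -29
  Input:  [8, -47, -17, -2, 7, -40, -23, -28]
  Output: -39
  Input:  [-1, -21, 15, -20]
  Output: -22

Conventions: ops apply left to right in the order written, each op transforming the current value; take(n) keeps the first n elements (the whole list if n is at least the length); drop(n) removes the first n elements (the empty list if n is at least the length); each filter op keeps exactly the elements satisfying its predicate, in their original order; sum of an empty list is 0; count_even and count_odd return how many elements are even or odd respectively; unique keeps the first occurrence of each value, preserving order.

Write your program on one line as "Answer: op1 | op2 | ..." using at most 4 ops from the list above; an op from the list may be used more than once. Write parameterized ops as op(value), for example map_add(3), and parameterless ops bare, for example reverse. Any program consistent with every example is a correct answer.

unique | take(2) | sum

Check, running the answer program on each example:
  [-15, -42, -22] -> [-15, -42, -22] -> [-15, -42] -> -57
  [-17, -12, 47, -44, 8, 6, -34, 47, -31, -20] -> [-17, -12, 47, -44, 8, 6, -34, -31, -20] -> [-17, -12] -> -29
  [8, -47, -17, -2, 7, -40, -23, -28] -> [8, -47, -17, -2, 7, -40, -23, -28] -> [8, -47] -> -39
  [-1, -21, 15, -20] -> [-1, -21, 15, -20] -> [-1, -21] -> -22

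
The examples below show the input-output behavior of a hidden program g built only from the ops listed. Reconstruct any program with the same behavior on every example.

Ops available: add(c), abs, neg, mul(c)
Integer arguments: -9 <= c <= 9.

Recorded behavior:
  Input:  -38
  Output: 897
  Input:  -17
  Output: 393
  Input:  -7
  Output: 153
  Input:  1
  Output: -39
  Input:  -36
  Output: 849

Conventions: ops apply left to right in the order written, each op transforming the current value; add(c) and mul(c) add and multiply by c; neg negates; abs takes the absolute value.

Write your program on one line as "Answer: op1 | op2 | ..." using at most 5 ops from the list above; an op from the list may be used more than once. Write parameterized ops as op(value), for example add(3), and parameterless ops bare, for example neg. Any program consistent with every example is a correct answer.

mul(6) | neg | mul(4) | add(-7) | add(-8)

Check, running the answer program on each example:
  -38 -> -228 -> 228 -> 912 -> 905 -> 897
  -17 -> -102 -> 102 -> 408 -> 401 -> 393
  -7 -> -42 -> 42 -> 168 -> 161 -> 153
  1 -> 6 -> -6 -> -24 -> -31 -> -39
  -36 -> -216 -> 216 -> 864 -> 857 -> 849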